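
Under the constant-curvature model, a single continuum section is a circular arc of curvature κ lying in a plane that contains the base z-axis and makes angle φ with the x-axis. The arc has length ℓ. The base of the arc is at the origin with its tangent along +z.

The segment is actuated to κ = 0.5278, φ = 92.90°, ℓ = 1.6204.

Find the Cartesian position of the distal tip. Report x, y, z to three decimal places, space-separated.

θ = κ·ℓ = 0.5278 × 1.6204 = 0.85525 rad
ρ = (1 − cos θ)/κ = (1 − 0.65603)/0.5278 = 0.65170
z = sin θ / κ = 0.75473/0.5278 = 1.42996
x = ρ cos φ = 0.65170 × cos(92.90°) = -0.03297
y = ρ sin φ = 0.65170 × sin(92.90°) = 0.65087

-0.033 0.651 1.430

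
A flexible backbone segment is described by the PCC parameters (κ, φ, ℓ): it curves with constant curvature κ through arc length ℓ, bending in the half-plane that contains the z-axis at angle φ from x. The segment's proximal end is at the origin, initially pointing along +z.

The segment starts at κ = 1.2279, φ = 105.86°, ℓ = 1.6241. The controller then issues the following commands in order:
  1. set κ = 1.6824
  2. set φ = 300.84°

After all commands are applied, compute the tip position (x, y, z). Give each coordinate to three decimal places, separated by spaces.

initial: κ=1.2279, φ=105.86°, ℓ=1.6241
cmd 1: set κ=1.6824 → (κ,φ,ℓ)=(1.6824,105.86°,1.6241) → tip=(-0.3115,1.0963,0.2365)
cmd 2: set φ=300.84° → (κ,φ,ℓ)=(1.6824,300.84°,1.6241) → tip=(0.5843,-0.9786,0.2365)

0.584 -0.979 0.236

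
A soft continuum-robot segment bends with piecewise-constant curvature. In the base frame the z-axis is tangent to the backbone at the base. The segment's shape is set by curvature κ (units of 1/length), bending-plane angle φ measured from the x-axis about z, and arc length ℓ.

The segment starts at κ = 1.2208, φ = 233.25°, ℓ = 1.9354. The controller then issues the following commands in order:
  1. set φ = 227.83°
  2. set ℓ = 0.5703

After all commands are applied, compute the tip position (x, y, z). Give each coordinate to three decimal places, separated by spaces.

initial: κ=1.2208, φ=233.25°, ℓ=1.9354
cmd 1: set φ=227.83° → (κ,φ,ℓ)=(1.2208,227.83°,1.9354) → tip=(-0.9413,-1.0392,0.5754)
cmd 2: set ℓ=0.5703 → (κ,φ,ℓ)=(1.2208,227.83°,0.5703) → tip=(-0.1280,-0.1413,0.5253)

-0.128 -0.141 0.525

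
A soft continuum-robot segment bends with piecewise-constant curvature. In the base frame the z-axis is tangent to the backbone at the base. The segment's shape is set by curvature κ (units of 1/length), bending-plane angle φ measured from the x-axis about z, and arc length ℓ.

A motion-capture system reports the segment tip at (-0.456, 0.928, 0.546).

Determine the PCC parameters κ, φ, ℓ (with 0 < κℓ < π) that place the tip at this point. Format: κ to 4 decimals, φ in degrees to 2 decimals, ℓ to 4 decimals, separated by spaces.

1.5125 116.17 1.4346

ρ = √(x²+y²) = √(-0.456² + 0.928²) = 1.03398
φ = atan2(y, x) mod 360° = atan2(0.928, -0.456) = 116.1685°
|p|² = ρ² + z² = 1.03398² + 0.546² = 1.36724
κ = 2ρ / |p|² = 2×1.03398 / 1.36724 = 1.51252
θ = 2·atan2(ρ, z) = 2·atan2(1.03398, 0.546) = 2.16991 rad
ℓ = θ/κ = 2.16991/1.51252 = 1.43464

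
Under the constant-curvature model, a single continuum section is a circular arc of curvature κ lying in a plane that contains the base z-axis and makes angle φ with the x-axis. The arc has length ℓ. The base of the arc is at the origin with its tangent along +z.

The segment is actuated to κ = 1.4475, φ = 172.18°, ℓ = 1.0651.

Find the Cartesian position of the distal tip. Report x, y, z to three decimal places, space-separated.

θ = κ·ℓ = 1.4475 × 1.0651 = 1.54173 rad
ρ = (1 − cos θ)/κ = (1 − 0.02906)/1.4475 = 0.67077
z = sin θ / κ = 0.99958/1.4475 = 0.69055
x = ρ cos φ = 0.67077 × cos(172.18°) = -0.66453
y = ρ sin φ = 0.67077 × sin(172.18°) = 0.09127

-0.665 0.091 0.691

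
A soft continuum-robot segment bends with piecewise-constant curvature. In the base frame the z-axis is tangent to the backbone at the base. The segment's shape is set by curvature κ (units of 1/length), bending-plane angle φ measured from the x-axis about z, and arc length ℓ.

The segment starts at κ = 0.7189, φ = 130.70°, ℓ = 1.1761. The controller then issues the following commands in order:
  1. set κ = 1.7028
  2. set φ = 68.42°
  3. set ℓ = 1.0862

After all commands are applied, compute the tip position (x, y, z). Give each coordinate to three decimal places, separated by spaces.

initial: κ=0.7189, φ=130.70°, ℓ=1.1761
cmd 1: set κ=1.7028 → (κ,φ,ℓ)=(1.7028,130.70°,1.1761) → tip=(-0.5432,0.6316,0.5333)
cmd 2: set φ=68.42° → (κ,φ,ℓ)=(1.7028,68.42°,1.1761) → tip=(0.3064,0.7747,0.5333)
cmd 3: set ℓ=1.0862 → (κ,φ,ℓ)=(1.7028,68.42°,1.0862) → tip=(0.2754,0.6964,0.5646)

0.275 0.696 0.565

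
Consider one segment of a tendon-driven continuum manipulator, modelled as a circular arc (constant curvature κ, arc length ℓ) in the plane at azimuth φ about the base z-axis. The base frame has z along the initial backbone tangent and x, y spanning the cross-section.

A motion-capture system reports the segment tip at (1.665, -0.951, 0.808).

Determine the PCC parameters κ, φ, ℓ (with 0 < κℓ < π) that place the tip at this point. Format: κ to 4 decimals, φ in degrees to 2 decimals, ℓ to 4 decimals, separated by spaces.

0.8858 330.27 2.6463

ρ = √(x²+y²) = √(1.665² + -0.951²) = 1.91745
φ = atan2(y, x) mod 360° = atan2(-0.951, 1.665) = 330.2662°
|p|² = ρ² + z² = 1.91745² + 0.808² = 4.32949
κ = 2ρ / |p|² = 2×1.91745 / 4.32949 = 0.88576
θ = 2·atan2(ρ, z) = 2·atan2(1.91745, 0.808) = 2.34397 rad
ℓ = θ/κ = 2.34397/0.88576 = 2.64627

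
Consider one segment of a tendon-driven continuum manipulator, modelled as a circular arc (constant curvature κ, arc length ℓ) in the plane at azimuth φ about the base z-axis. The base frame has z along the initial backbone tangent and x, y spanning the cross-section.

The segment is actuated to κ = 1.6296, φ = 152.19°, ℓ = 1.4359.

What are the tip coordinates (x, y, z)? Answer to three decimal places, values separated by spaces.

-0.920 0.485 0.441

θ = κ·ℓ = 1.6296 × 1.4359 = 2.33994 rad
ρ = (1 − cos θ)/κ = (1 − -0.69552)/1.6296 = 1.04045
z = sin θ / κ = 0.71850/1.6296 = 0.44091
x = ρ cos φ = 1.04045 × cos(152.19°) = -0.92028
y = ρ sin φ = 1.04045 × sin(152.19°) = 0.48541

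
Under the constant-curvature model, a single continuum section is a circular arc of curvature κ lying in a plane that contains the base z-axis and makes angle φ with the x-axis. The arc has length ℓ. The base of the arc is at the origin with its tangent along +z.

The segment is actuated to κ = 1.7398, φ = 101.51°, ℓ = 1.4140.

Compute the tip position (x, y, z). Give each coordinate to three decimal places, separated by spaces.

θ = κ·ℓ = 1.7398 × 1.4140 = 2.46008 rad
ρ = (1 − cos θ)/κ = (1 − -0.77662)/1.7398 = 1.02116
z = sin θ / κ = 0.62997/1.7398 = 0.36209
x = ρ cos φ = 1.02116 × cos(101.51°) = -0.20376
y = ρ sin φ = 1.02116 × sin(101.51°) = 1.00063

-0.204 1.001 0.362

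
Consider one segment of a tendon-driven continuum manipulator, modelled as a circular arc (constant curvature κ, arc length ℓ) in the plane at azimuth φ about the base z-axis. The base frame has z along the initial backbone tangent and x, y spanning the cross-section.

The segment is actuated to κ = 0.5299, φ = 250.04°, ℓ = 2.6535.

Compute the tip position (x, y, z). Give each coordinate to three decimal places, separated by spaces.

-0.539 -1.483 1.862

θ = κ·ℓ = 0.5299 × 2.6535 = 1.40609 rad
ρ = (1 − cos θ)/κ = (1 − 0.16396)/0.5299 = 1.57773
z = sin θ / κ = 0.98647/0.5299 = 1.86161
x = ρ cos φ = 1.57773 × cos(250.04°) = -0.53858
y = ρ sin φ = 1.57773 × sin(250.04°) = -1.48295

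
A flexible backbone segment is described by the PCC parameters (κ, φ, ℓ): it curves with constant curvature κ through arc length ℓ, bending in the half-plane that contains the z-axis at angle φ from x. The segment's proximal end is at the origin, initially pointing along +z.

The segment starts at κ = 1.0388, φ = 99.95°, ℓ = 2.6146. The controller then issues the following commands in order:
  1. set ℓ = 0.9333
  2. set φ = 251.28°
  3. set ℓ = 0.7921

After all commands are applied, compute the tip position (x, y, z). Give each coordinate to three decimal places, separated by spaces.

initial: κ=1.0388, φ=99.95°, ℓ=2.6146
cmd 1: set ℓ=0.9333 → (κ,φ,ℓ)=(1.0388,99.95°,0.9333) → tip=(-0.0722,0.4118,0.7938)
cmd 2: set φ=251.28° → (κ,φ,ℓ)=(1.0388,251.28°,0.9333) → tip=(-0.1342,-0.3960,0.7938)
cmd 3: set ℓ=0.7921 → (κ,φ,ℓ)=(1.0388,251.28°,0.7921) → tip=(-0.0988,-0.2916,0.7057)

-0.099 -0.292 0.706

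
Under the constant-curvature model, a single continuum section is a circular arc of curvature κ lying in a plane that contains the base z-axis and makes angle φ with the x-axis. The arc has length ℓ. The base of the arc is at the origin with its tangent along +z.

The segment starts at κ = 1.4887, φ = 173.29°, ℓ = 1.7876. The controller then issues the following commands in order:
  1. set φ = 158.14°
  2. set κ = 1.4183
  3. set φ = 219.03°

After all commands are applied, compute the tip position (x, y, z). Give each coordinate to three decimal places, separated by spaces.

-0.998 -0.809 0.402

initial: κ=1.4887, φ=173.29°, ℓ=1.7876
cmd 1: set φ=158.14° → (κ,φ,ℓ)=(1.4887,158.14°,1.7876) → tip=(-1.1763,0.4719,0.3104)
cmd 2: set κ=1.4183 → (κ,φ,ℓ)=(1.4183,158.14°,1.7876) → tip=(-1.1921,0.4783,0.4017)
cmd 3: set φ=219.03° → (κ,φ,ℓ)=(1.4183,219.03°,1.7876) → tip=(-0.9978,-0.8089,0.4017)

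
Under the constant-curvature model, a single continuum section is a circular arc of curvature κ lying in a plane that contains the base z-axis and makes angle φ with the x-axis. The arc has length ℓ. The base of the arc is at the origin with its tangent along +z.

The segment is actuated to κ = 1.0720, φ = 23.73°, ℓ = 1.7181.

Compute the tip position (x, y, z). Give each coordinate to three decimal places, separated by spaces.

1.083 0.476 0.899

θ = κ·ℓ = 1.0720 × 1.7181 = 1.84180 rad
ρ = (1 − cos θ)/κ = (1 − -0.26770)/1.0720 = 1.18256
z = sin θ / κ = 0.96350/1.0720 = 0.89879
x = ρ cos φ = 1.18256 × cos(23.73°) = 1.08257
y = ρ sin φ = 1.18256 × sin(23.73°) = 0.47589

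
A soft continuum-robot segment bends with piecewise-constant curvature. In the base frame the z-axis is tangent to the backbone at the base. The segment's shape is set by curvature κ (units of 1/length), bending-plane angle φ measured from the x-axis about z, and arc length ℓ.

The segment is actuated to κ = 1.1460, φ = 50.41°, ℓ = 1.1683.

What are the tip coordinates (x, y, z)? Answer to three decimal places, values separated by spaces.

θ = κ·ℓ = 1.1460 × 1.1683 = 1.33887 rad
ρ = (1 − cos θ)/κ = (1 − 0.22985)/1.1460 = 0.67203
z = sin θ / κ = 0.97323/1.1460 = 0.84924
x = ρ cos φ = 0.67203 × cos(50.41°) = 0.42828
y = ρ sin φ = 0.67203 × sin(50.41°) = 0.51788

0.428 0.518 0.849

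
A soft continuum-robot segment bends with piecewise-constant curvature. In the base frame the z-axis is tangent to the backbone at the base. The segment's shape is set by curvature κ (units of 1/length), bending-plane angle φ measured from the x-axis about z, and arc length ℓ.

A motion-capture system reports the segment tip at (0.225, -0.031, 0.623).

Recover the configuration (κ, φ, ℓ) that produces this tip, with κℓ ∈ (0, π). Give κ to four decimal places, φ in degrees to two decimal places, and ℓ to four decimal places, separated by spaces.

ρ = √(x²+y²) = √(0.225² + -0.031²) = 0.22713
φ = atan2(y, x) mod 360° = atan2(-0.031, 0.225) = 352.1553°
|p|² = ρ² + z² = 0.22713² + 0.623² = 0.43972
κ = 2ρ / |p|² = 2×0.22713 / 0.43972 = 1.03306
θ = 2·atan2(ρ, z) = 2·atan2(0.22713, 0.623) = 0.69919 rad
ℓ = θ/κ = 0.69919/1.03306 = 0.67681

1.0331 352.16 0.6768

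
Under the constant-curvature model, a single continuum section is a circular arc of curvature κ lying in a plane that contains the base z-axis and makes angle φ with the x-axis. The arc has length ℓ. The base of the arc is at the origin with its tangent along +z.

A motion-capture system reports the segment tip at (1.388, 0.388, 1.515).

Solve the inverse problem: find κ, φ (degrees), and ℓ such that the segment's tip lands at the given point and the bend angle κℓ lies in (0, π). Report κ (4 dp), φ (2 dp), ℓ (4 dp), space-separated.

ρ = √(x²+y²) = √(1.388² + 0.388²) = 1.44121
φ = atan2(y, x) mod 360° = atan2(0.388, 1.388) = 15.6177°
|p|² = ρ² + z² = 1.44121² + 1.515² = 4.37231
κ = 2ρ / |p|² = 2×1.44121 / 4.37231 = 0.65924
θ = 2·atan2(ρ, z) = 2·atan2(1.44121, 1.515) = 1.52089 rad
ℓ = θ/κ = 1.52089/0.65924 = 2.30701

0.6592 15.62 2.3070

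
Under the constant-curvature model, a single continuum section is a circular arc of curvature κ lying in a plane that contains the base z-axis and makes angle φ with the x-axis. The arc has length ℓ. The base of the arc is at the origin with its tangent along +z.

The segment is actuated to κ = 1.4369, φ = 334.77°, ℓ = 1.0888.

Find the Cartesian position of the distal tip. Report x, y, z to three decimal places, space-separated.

θ = κ·ℓ = 1.4369 × 1.0888 = 1.56450 rad
ρ = (1 − cos θ)/κ = (1 − 0.00630)/1.4369 = 0.69156
z = sin θ / κ = 0.99998/1.4369 = 0.69593
x = ρ cos φ = 0.69156 × cos(334.77°) = 0.62559
y = ρ sin φ = 0.69156 × sin(334.77°) = -0.29478

0.626 -0.295 0.696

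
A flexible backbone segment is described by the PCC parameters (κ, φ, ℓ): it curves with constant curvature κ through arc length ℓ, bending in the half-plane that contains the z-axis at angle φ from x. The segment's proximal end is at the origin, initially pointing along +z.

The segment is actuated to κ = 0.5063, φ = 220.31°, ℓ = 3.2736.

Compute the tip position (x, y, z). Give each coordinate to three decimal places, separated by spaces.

θ = κ·ℓ = 0.5063 × 3.2736 = 1.65742 rad
ρ = (1 − cos θ)/κ = (1 − -0.08652)/0.5063 = 2.14600
z = sin θ / κ = 0.99625/0.5063 = 1.96771
x = ρ cos φ = 2.14600 × cos(220.31°) = -1.63644
y = ρ sin φ = 2.14600 × sin(220.31°) = -1.38830

-1.636 -1.388 1.968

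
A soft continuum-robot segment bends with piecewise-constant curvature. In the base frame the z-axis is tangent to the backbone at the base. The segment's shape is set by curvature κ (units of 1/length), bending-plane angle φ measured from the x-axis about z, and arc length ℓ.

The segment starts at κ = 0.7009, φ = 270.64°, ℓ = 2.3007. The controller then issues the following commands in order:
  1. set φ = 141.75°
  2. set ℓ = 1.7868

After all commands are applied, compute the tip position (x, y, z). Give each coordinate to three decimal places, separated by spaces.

initial: κ=0.7009, φ=270.64°, ℓ=2.3007
cmd 1: set φ=141.75° → (κ,φ,ℓ)=(0.7009,141.75°,2.3007) → tip=(-1.1672,0.9202,1.4255)
cmd 2: set ℓ=1.7868 → (κ,φ,ℓ)=(0.7009,141.75°,1.7868) → tip=(-0.7697,0.6068,1.3550)

-0.770 0.607 1.355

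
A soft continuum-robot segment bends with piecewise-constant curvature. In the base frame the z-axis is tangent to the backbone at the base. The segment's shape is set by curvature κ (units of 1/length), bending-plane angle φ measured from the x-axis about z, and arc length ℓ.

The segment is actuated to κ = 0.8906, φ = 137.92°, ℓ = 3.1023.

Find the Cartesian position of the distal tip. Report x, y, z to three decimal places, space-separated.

θ = κ·ℓ = 0.8906 × 3.1023 = 2.76291 rad
ρ = (1 − cos θ)/κ = (1 − -0.92915)/0.8906 = 2.16613
z = sin θ / κ = 0.36970/0.8906 = 0.41511
x = ρ cos φ = 2.16613 × cos(137.92°) = -1.60772
y = ρ sin φ = 2.16613 × sin(137.92°) = 1.45167

-1.608 1.452 0.415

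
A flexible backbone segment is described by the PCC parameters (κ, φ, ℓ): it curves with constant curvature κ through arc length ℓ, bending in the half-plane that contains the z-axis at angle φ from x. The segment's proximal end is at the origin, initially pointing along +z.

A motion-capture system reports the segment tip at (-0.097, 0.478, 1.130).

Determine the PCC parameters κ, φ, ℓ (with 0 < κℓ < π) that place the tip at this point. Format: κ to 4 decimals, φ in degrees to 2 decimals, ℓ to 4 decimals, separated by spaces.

ρ = √(x²+y²) = √(-0.097² + 0.478²) = 0.48774
φ = atan2(y, x) mod 360° = atan2(0.478, -0.097) = 101.4712°
|p|² = ρ² + z² = 0.48774² + 1.130² = 1.51479
κ = 2ρ / |p|² = 2×0.48774 / 1.51479 = 0.64397
θ = 2·atan2(ρ, z) = 2·atan2(0.48774, 1.130) = 0.81495 rad
ℓ = θ/κ = 0.81495/0.64397 = 1.26550

0.6440 101.47 1.2655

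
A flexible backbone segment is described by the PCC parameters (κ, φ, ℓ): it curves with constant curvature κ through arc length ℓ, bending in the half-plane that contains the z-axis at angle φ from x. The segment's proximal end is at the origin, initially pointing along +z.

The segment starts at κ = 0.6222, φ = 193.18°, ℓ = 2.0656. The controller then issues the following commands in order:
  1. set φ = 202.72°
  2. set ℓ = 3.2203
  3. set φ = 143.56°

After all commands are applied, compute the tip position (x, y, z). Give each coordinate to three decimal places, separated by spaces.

initial: κ=0.6222, φ=193.18°, ℓ=2.0656
cmd 1: set φ=202.72° → (κ,φ,ℓ)=(0.6222,202.72°,2.0656) → tip=(-1.0648,-0.4459,1.5421)
cmd 2: set ℓ=3.2203 → (κ,φ,ℓ)=(0.6222,202.72°,3.2203) → tip=(-2.1044,-0.8811,1.4590)
cmd 3: set φ=143.56° → (κ,φ,ℓ)=(0.6222,143.56°,3.2203) → tip=(-1.8353,1.3551,1.4590)

-1.835 1.355 1.459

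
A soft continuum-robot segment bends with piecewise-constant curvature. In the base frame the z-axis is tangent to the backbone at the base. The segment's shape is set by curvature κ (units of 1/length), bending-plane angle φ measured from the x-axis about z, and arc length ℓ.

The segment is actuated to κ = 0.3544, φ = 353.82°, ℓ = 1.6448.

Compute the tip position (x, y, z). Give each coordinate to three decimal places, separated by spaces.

θ = κ·ℓ = 0.3544 × 1.6448 = 0.58292 rad
ρ = (1 − cos θ)/κ = (1 − 0.83486)/0.3544 = 0.46597
z = sin θ / κ = 0.55046/0.3544 = 1.55322
x = ρ cos φ = 0.46597 × cos(353.82°) = 0.46326
y = ρ sin φ = 0.46597 × sin(353.82°) = -0.05016

0.463 -0.050 1.553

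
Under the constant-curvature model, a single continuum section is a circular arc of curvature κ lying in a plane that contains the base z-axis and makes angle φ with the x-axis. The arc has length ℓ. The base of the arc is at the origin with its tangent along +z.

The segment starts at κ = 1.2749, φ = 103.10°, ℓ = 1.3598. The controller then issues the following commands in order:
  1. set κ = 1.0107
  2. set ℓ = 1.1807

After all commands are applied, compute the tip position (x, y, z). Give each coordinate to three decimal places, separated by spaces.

initial: κ=1.2749, φ=103.10°, ℓ=1.3598
cmd 1: set κ=1.0107 → (κ,φ,ℓ)=(1.0107,103.10°,1.3598) → tip=(-0.1805,0.7756,0.9704)
cmd 2: set ℓ=1.1807 → (κ,φ,ℓ)=(1.0107,103.10°,1.1807) → tip=(-0.1416,0.6085,0.9198)

-0.142 0.608 0.920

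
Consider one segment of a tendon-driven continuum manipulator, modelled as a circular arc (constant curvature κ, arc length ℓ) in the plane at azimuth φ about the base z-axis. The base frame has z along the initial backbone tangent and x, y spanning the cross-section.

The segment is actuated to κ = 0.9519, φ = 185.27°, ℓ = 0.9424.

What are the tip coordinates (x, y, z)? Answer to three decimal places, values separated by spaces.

θ = κ·ℓ = 0.9519 × 0.9424 = 0.89707 rad
ρ = (1 − cos θ)/κ = (1 − 0.62390)/0.9519 = 0.39510
z = sin θ / κ = 0.78150/0.9519 = 0.82099
x = ρ cos φ = 0.39510 × cos(185.27°) = -0.39343
y = ρ sin φ = 0.39510 × sin(185.27°) = -0.03629

-0.393 -0.036 0.821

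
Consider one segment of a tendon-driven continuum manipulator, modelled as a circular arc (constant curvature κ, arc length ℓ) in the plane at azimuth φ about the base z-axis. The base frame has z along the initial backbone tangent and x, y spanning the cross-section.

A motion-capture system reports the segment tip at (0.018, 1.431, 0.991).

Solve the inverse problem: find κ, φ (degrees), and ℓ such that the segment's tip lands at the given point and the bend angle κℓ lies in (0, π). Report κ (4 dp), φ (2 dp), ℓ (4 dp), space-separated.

ρ = √(x²+y²) = √(0.018² + 1.431²) = 1.43111
φ = atan2(y, x) mod 360° = atan2(1.431, 0.018) = 89.2793°
|p|² = ρ² + z² = 1.43111² + 0.991² = 3.03017
κ = 2ρ / |p|² = 2×1.43111 / 3.03017 = 0.94458
θ = 2·atan2(ρ, z) = 2·atan2(1.43111, 0.991) = 1.93029 rad
ℓ = θ/κ = 1.93029/0.94458 = 2.04355

0.9446 89.28 2.0435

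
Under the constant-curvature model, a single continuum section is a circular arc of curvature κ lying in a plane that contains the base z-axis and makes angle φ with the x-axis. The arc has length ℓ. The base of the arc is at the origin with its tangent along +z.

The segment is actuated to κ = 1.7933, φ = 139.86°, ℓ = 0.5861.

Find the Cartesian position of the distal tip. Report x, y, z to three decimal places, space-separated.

-0.215 0.181 0.484

θ = κ·ℓ = 1.7933 × 0.5861 = 1.05105 rad
ρ = (1 − cos θ)/κ = (1 − 0.49666)/1.7933 = 0.28068
z = sin θ / κ = 0.86795/1.7933 = 0.48399
x = ρ cos φ = 0.28068 × cos(139.86°) = -0.21457
y = ρ sin φ = 0.28068 × sin(139.86°) = 0.18094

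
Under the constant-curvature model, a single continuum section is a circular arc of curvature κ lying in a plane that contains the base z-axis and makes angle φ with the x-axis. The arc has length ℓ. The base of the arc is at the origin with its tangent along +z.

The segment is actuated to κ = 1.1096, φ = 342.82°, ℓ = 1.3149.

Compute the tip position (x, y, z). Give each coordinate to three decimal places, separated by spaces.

0.765 -0.237 0.896

θ = κ·ℓ = 1.1096 × 1.3149 = 1.45901 rad
ρ = (1 − cos θ)/κ = (1 − 0.11155)/1.1096 = 0.80069
z = sin θ / κ = 0.99376/1.1096 = 0.89560
x = ρ cos φ = 0.80069 × cos(342.82°) = 0.76497
y = ρ sin φ = 0.80069 × sin(342.82°) = -0.23650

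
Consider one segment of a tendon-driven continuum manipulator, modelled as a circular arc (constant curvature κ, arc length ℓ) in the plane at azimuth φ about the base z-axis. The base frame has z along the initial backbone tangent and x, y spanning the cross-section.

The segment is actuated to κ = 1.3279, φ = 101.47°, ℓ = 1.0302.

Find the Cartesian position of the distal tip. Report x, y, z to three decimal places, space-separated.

θ = κ·ℓ = 1.3279 × 1.0302 = 1.36800 rad
ρ = (1 − cos θ)/κ = (1 − 0.20141)/1.3279 = 0.60140
z = sin θ / κ = 0.97951/1.3279 = 0.73764
x = ρ cos φ = 0.60140 × cos(101.47°) = -0.11959
y = ρ sin φ = 0.60140 × sin(101.47°) = 0.58939

-0.120 0.589 0.738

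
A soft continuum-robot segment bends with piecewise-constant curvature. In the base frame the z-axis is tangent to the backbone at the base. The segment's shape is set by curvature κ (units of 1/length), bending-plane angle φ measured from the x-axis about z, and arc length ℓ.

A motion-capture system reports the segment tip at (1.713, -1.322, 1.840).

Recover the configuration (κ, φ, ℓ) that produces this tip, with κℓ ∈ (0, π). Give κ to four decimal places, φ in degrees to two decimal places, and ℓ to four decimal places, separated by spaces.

ρ = √(x²+y²) = √(1.713² + -1.322²) = 2.16381
φ = atan2(y, x) mod 360° = atan2(-1.322, 1.713) = 322.3410°
|p|² = ρ² + z² = 2.16381² + 1.840² = 8.06765
κ = 2ρ / |p|² = 2×2.16381 / 8.06765 = 0.53642
θ = 2·atan2(ρ, z) = 2·atan2(2.16381, 1.840) = 1.73219 rad
ℓ = θ/κ = 1.73219/0.53642 = 3.22920

0.5364 322.34 3.2292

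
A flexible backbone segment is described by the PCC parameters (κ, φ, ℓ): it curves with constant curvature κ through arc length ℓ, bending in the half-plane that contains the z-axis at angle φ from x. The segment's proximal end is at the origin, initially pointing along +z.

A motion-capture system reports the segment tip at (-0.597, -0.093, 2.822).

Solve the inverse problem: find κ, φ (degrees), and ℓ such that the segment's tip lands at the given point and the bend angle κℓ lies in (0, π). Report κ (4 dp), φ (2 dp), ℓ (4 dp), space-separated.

0.1451 188.85 2.9075

ρ = √(x²+y²) = √(-0.597² + -0.093²) = 0.60420
φ = atan2(y, x) mod 360° = atan2(-0.093, -0.597) = 188.8543°
|p|² = ρ² + z² = 0.60420² + 2.822² = 8.32874
κ = 2ρ / |p|² = 2×0.60420 / 8.32874 = 0.14509
θ = 2·atan2(ρ, z) = 2·atan2(0.60420, 2.822) = 0.42184 rad
ℓ = θ/κ = 0.42184/0.14509 = 2.90747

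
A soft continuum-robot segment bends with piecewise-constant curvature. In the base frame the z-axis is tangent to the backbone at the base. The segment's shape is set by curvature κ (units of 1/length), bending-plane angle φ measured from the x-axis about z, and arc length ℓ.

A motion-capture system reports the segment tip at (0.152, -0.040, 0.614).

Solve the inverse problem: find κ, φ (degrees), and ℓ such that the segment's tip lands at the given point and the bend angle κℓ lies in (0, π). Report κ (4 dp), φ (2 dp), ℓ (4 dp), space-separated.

0.7825 345.26 0.6405

ρ = √(x²+y²) = √(0.152² + -0.040²) = 0.15718
φ = atan2(y, x) mod 360° = atan2(-0.040, 0.152) = 345.2564°
|p|² = ρ² + z² = 0.15718² + 0.614² = 0.40170
κ = 2ρ / |p|² = 2×0.15718 / 0.40170 = 0.78255
θ = 2·atan2(ρ, z) = 2·atan2(0.15718, 0.614) = 0.50121 rad
ℓ = θ/κ = 0.50121/0.78255 = 0.64048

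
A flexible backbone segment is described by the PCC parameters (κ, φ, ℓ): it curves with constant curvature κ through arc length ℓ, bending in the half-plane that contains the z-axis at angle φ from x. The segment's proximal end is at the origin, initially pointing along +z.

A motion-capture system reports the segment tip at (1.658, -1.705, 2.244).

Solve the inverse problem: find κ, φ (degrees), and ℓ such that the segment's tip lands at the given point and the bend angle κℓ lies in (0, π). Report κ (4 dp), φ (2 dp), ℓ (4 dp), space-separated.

ρ = √(x²+y²) = √(1.658² + -1.705²) = 2.37823
φ = atan2(y, x) mod 360° = atan2(-1.705, 1.658) = 314.1993°
|p|² = ρ² + z² = 2.37823² + 2.244² = 10.69153
κ = 2ρ / |p|² = 2×2.37823 / 10.69153 = 0.44488
θ = 2·atan2(ρ, z) = 2·atan2(2.37823, 2.244) = 1.62886 rad
ℓ = θ/κ = 1.62886/0.44488 = 3.66133

0.4449 314.20 3.6613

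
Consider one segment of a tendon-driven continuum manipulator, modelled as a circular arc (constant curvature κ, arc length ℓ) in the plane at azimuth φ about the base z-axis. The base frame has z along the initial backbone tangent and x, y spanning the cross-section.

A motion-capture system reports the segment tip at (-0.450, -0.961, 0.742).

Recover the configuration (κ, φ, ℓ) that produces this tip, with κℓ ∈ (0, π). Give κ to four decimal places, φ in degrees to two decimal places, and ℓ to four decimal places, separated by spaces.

ρ = √(x²+y²) = √(-0.450² + -0.961²) = 1.06114
φ = atan2(y, x) mod 360° = atan2(-0.961, -0.450) = 244.9081°
|p|² = ρ² + z² = 1.06114² + 0.742² = 1.67658
κ = 2ρ / |p|² = 2×1.06114 / 1.67658 = 1.26584
θ = 2·atan2(ρ, z) = 2·atan2(1.06114, 0.742) = 1.92115 rad
ℓ = θ/κ = 1.92115/1.26584 = 1.51769

1.2658 244.91 1.5177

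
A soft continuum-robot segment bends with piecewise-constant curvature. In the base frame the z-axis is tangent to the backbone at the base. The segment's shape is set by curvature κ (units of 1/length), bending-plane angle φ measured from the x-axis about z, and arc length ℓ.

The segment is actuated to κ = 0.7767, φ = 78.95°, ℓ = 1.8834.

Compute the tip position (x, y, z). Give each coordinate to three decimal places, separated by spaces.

0.220 1.127 1.280

θ = κ·ℓ = 0.7767 × 1.8834 = 1.46284 rad
ρ = (1 − cos θ)/κ = (1 − 0.10775)/0.7767 = 1.14877
z = sin θ / κ = 0.99418/0.7767 = 1.28000
x = ρ cos φ = 1.14877 × cos(78.95°) = 0.22018
y = ρ sin φ = 1.14877 × sin(78.95°) = 1.12747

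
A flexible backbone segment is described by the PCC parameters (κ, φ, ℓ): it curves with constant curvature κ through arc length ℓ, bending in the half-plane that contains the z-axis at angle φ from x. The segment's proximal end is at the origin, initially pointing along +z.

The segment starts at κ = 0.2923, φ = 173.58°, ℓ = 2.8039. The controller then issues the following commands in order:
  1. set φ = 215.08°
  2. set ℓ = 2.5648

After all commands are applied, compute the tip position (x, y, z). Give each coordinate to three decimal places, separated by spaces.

-0.751 -0.527 2.331

initial: κ=0.2923, φ=173.58°, ℓ=2.8039
cmd 1: set φ=215.08° → (κ,φ,ℓ)=(0.2923,215.08°,2.8039) → tip=(-0.8888,-0.6242,2.5004)
cmd 2: set ℓ=2.5648 → (κ,φ,ℓ)=(0.2923,215.08°,2.5648) → tip=(-0.7506,-0.5271,2.3312)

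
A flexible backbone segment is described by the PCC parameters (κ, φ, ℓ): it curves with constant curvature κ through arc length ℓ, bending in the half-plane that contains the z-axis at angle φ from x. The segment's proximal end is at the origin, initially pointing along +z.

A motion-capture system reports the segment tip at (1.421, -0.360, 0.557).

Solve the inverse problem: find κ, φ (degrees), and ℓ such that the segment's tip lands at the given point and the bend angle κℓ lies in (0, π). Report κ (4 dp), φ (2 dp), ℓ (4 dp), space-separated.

ρ = √(x²+y²) = √(1.421² + -0.360²) = 1.46589
φ = atan2(y, x) mod 360° = atan2(-0.360, 1.421) = 345.7836°
|p|² = ρ² + z² = 1.46589² + 0.557² = 2.45909
κ = 2ρ / |p|² = 2×1.46589 / 2.45909 = 1.19222
θ = 2·atan2(ρ, z) = 2·atan2(1.46589, 0.557) = 2.41535 rad
ℓ = θ/κ = 2.41535/1.19222 = 2.02592

1.1922 345.78 2.0259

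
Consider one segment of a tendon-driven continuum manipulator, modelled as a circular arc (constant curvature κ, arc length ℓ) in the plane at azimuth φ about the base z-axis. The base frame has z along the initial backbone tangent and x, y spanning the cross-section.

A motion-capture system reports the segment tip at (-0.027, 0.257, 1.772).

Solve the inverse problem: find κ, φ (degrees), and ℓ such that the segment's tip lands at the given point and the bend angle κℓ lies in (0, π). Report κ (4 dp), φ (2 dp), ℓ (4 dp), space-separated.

0.1612 96.00 1.7970

ρ = √(x²+y²) = √(-0.027² + 0.257²) = 0.25841
φ = atan2(y, x) mod 360° = atan2(0.257, -0.027) = 95.9974°
|p|² = ρ² + z² = 0.25841² + 1.772² = 3.20676
κ = 2ρ / |p|² = 2×0.25841 / 3.20676 = 0.16117
θ = 2·atan2(ρ, z) = 2·atan2(0.25841, 1.772) = 0.28962 rad
ℓ = θ/κ = 0.28962/0.16117 = 1.79702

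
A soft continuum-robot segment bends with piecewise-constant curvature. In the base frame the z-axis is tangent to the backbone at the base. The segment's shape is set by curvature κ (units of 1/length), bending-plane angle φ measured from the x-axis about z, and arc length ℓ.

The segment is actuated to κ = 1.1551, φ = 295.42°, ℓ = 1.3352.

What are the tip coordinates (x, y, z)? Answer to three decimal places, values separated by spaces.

0.361 -0.760 0.865

θ = κ·ℓ = 1.1551 × 1.3352 = 1.54229 rad
ρ = (1 − cos θ)/κ = (1 − 0.02850)/1.1551 = 0.84105
z = sin θ / κ = 0.99959/1.1551 = 0.86537
x = ρ cos φ = 0.84105 × cos(295.42°) = 0.36102
y = ρ sin φ = 0.84105 × sin(295.42°) = -0.75962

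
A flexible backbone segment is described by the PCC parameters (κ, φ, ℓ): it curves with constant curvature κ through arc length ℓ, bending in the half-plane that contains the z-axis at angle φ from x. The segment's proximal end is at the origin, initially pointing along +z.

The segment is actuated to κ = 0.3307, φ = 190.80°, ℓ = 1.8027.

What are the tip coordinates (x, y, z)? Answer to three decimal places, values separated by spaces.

-0.512 -0.098 1.698

θ = κ·ℓ = 0.3307 × 1.8027 = 0.59615 rad
ρ = (1 − cos θ)/κ = (1 − 0.82750)/0.3307 = 0.52162
z = sin θ / κ = 0.56146/0.3307 = 1.69780
x = ρ cos φ = 0.52162 × cos(190.80°) = -0.51238
y = ρ sin φ = 0.52162 × sin(190.80°) = -0.09774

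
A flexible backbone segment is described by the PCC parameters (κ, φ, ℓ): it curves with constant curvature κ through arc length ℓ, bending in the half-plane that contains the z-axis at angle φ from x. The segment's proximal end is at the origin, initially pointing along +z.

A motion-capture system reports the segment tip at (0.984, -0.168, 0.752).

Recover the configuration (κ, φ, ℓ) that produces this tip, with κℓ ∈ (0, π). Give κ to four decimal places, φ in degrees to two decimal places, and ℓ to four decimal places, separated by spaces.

1.2782 350.31 1.4476

ρ = √(x²+y²) = √(0.984² + -0.168²) = 0.99824
φ = atan2(y, x) mod 360° = atan2(-0.168, 0.984) = 350.3112°
|p|² = ρ² + z² = 0.99824² + 0.752² = 1.56198
κ = 2ρ / |p|² = 2×0.99824 / 1.56198 = 1.27817
θ = 2·atan2(ρ, z) = 2·atan2(0.99824, 0.752) = 1.85034 rad
ℓ = θ/κ = 1.85034/1.27817 = 1.44765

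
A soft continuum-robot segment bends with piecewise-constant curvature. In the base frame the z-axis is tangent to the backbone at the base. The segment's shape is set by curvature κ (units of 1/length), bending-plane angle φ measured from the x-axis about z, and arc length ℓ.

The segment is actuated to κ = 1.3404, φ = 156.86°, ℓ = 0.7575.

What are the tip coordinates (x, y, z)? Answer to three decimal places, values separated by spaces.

-0.324 0.139 0.634

θ = κ·ℓ = 1.3404 × 0.7575 = 1.01535 rad
ρ = (1 − cos θ)/κ = (1 − 0.52732)/1.3404 = 0.35264
z = sin θ / κ = 0.84967/1.3404 = 0.63389
x = ρ cos φ = 0.35264 × cos(156.86°) = -0.32427
y = ρ sin φ = 0.35264 × sin(156.86°) = 0.13858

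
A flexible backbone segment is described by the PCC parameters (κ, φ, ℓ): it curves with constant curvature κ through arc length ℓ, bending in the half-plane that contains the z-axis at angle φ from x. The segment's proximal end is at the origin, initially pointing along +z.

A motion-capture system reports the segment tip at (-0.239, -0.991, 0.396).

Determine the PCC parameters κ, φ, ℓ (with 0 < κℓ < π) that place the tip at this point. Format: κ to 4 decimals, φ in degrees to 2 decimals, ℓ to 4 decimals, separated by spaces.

1.7047 256.44 1.4082

ρ = √(x²+y²) = √(-0.239² + -0.991²) = 1.01941
φ = atan2(y, x) mod 360° = atan2(-0.991, -0.239) = 256.4409°
|p|² = ρ² + z² = 1.01941² + 0.396² = 1.19602
κ = 2ρ / |p|² = 2×1.01941 / 1.19602 = 1.70468
θ = 2·atan2(ρ, z) = 2·atan2(1.01941, 0.396) = 2.40056 rad
ℓ = θ/κ = 2.40056/1.70468 = 1.40822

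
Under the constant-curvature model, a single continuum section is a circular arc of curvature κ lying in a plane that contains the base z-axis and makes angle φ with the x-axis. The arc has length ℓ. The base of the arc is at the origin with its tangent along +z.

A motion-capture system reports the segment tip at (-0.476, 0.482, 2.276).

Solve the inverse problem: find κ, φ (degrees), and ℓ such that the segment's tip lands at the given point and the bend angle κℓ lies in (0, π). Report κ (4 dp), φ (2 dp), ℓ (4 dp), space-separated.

0.2403 134.64 2.4081

ρ = √(x²+y²) = √(-0.476² + 0.482²) = 0.67742
φ = atan2(y, x) mod 360° = atan2(0.482, -0.476) = 134.6412°
|p|² = ρ² + z² = 0.67742² + 2.276² = 5.63908
κ = 2ρ / |p|² = 2×0.67742 / 5.63908 = 0.24026
θ = 2·atan2(ρ, z) = 2·atan2(0.67742, 2.276) = 0.57857 rad
ℓ = θ/κ = 0.57857/0.24026 = 2.40812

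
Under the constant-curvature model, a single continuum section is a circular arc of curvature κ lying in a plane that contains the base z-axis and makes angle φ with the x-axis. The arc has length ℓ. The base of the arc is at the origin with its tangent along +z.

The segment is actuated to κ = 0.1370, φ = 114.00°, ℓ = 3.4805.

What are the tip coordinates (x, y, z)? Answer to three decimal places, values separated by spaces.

-0.331 0.744 3.350

θ = κ·ℓ = 0.1370 × 3.4805 = 0.47683 rad
ρ = (1 − cos θ)/κ = (1 − 0.88845)/0.1370 = 0.81420
z = sin θ / κ = 0.45896/0.1370 = 3.35010
x = ρ cos φ = 0.81420 × cos(114.00°) = -0.33116
y = ρ sin φ = 0.81420 × sin(114.00°) = 0.74381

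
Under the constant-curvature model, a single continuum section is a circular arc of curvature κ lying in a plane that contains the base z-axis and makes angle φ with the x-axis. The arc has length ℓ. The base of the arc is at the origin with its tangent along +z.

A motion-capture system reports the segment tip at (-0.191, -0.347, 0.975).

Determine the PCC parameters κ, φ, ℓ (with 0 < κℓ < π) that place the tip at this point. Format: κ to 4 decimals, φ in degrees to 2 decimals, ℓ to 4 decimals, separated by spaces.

ρ = √(x²+y²) = √(-0.191² + -0.347²) = 0.39609
φ = atan2(y, x) mod 360° = atan2(-0.347, -0.191) = 241.1702°
|p|² = ρ² + z² = 0.39609² + 0.975² = 1.10752
κ = 2ρ / |p|² = 2×0.39609 / 1.10752 = 0.71528
θ = 2·atan2(ρ, z) = 2·atan2(0.39609, 0.975) = 0.77176 rad
ℓ = θ/κ = 0.77176/0.71528 = 1.07896

0.7153 241.17 1.0790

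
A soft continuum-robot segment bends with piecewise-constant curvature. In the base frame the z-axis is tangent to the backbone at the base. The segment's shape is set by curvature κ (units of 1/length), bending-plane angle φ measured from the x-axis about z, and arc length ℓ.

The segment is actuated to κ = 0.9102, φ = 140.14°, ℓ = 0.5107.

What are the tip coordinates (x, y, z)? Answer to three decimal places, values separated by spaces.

θ = κ·ℓ = 0.9102 × 0.5107 = 0.46484 rad
ρ = (1 − cos θ)/κ = (1 − 0.89389)/0.9102 = 0.11657
z = sin θ / κ = 0.44828/0.9102 = 0.49251
x = ρ cos φ = 0.11657 × cos(140.14°) = -0.08948
y = ρ sin φ = 0.11657 × sin(140.14°) = 0.07471

-0.089 0.075 0.493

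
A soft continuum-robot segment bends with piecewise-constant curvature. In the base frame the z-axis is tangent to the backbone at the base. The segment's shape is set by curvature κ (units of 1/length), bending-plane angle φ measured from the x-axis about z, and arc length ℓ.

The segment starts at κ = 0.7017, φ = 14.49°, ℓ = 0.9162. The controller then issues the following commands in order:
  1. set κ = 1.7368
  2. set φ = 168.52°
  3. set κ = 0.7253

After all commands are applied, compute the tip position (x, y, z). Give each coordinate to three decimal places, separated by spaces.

initial: κ=0.7017, φ=14.49°, ℓ=0.9162
cmd 1: set κ=1.7368 → (κ,φ,ℓ)=(1.7368,14.49°,0.9162) → tip=(0.5689,0.1470,0.5757)
cmd 2: set φ=168.52° → (κ,φ,ℓ)=(1.7368,168.52°,0.9162) → tip=(-0.5758,0.1169,0.5757)
cmd 3: set κ=0.7253 → (κ,φ,ℓ)=(0.7253,168.52°,0.9162) → tip=(-0.2875,0.0584,0.8502)

-0.288 0.058 0.850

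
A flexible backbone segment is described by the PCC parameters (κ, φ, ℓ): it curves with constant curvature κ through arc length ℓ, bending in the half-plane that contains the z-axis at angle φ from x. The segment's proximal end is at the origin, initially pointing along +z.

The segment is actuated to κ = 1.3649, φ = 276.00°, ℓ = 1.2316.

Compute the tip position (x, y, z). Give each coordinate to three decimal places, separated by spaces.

θ = κ·ℓ = 1.3649 × 1.2316 = 1.68101 rad
ρ = (1 − cos θ)/κ = (1 − -0.10999)/1.3649 = 0.81324
z = sin θ / κ = 0.99393/1.3649 = 0.72821
x = ρ cos φ = 0.81324 × cos(276.00°) = 0.08501
y = ρ sin φ = 0.81324 × sin(276.00°) = -0.80879

0.085 -0.809 0.728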